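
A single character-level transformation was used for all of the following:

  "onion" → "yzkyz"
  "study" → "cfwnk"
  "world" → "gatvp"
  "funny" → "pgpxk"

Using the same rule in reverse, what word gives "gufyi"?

Shifts by position in onion: pos 0: o→y (+10), pos 1: n→z (+12), pos 2: i→k (+2), pos 3: o→y (+10), pos 4: n→z (+12) — repeating every 3. It's a Vigenère-style cipher with numeric key [10,12,2]: position i shifts by key[i mod 3].
Undoing it on gufyi: g−10=w, u−12=i, f−2=d, y−10=o, i−12=w.

widow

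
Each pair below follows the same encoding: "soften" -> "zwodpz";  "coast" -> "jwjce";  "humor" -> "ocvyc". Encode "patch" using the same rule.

In soften: s→z is +7, o→w is +8, f→o is +9, t→d is +10 — the shift increases by 1 each position. The shift increases by 1 at each position, starting from +7: 7, 8, 9, ….
Applying it to patch: p+7=w, a+8=i, t+9=c, c+10=m, h+11=s.

wicms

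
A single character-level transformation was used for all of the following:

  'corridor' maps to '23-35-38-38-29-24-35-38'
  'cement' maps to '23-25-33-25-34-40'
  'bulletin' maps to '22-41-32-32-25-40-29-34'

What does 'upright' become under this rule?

41-36-38-29-27-28-40

c is letter #3 and maps to 23: an offset of 20. Letters become their 1-based position plus 20 (so a→21, b→22, …).
Applying it to upright: u=21→41, p=16→36, r=18→38, i=9→29, g=7→27, h=8→28, t=20→40.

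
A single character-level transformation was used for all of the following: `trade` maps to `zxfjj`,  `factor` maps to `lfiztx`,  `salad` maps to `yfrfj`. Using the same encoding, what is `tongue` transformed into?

Vowels shift forward by 5 and consonants shift forward by 6.
Applying it to tongue: t(cons)+6=z, o(vowel)+5=t, n(cons)+6=t, g(cons)+6=m, u(vowel)+5=z, e(vowel)+5=j.

zttmzj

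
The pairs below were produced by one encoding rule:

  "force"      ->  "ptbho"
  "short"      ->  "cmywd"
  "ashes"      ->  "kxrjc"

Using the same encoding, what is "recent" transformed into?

bjmjxy

Shifts by position in force: pos 0: f→p (+10), pos 1: o→t (+5), pos 2: r→b (+10), pos 3: c→h (+5) — repeating every 2. A repeating key of period 2 is used — shifts +10, +5 over and over.
Applying it to recent: r+10=b, e+5=j, c+10=m, e+5=j, n+10=x, t+5=y.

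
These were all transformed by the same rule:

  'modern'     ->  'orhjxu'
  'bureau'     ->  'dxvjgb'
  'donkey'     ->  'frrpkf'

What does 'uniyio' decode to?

sketch

In modern: m→o is +2, o→r is +3, d→h is +4, e→j is +5 — the shift increases by 1 each position. Letter i (0-indexed) is shifted by i+2, so successive shifts are 2, 3, 4, ….
Undoing it on uniyio: u−2=s, n−3=k, i−4=e, y−5=t, i−6=c, o−7=h.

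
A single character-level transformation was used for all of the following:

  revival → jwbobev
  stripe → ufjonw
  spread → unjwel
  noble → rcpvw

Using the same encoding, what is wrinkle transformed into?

Each letter's alphabet position (a=0..z=25) is mapped through 11·x+4 mod 26 — an affine cipher.
On wrinkle: w(22)→11·22+4≡12=m; r(17)→11·17+4≡9=j; i(8)→11·8+4≡14=o; n(13)→11·13+4≡17=r; k(10)→11·10+4≡10=k; l(11)→11·11+4≡21=v; e(4)→11·4+4≡22=w (all mod 26).

mjorkvw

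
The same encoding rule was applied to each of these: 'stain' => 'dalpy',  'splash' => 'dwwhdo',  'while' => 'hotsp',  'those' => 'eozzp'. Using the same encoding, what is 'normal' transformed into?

yvctls

Shifts by position in stain: pos 0: s→d (+11), pos 1: t→a (+7), pos 2: a→l (+11), pos 3: i→p (+7) — repeating every 2. It's a Vigenère-style cipher with numeric key [11,7]: position i shifts by key[i mod 2].
For normal: n+11=y, o+7=v, r+11=c, m+7=t, a+11=l, l+7=s.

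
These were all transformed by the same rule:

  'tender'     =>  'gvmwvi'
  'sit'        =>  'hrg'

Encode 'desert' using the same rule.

Each letter is replaced by its mirror in the alphabet: a↔z, b↔y, c↔x, and so on (the Atbash cipher).
On desert: d↔w, e↔v, s↔h, e↔v, r↔i, t↔g.

wvhvig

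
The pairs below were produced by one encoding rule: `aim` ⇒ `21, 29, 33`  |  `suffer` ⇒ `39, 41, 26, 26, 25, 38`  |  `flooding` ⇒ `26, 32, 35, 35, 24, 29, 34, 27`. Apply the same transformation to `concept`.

The number is (letter's place in the alphabet, a=1) + 20.
On concept: c=3→23, o=15→35, n=14→34, c=3→23, e=5→25, p=16→36, t=20→40.

23, 35, 34, 23, 25, 36, 40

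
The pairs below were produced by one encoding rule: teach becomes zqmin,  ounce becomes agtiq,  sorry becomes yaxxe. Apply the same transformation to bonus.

The shift depends on letter class: consonant t→z is +6, but vowel e→q is +12. Two shifts are in play — +12 for a/e/i/o/u, +6 for every other letter.
Applying it to bonus: b(cons)+6=h, o(vowel)+12=a, n(cons)+6=t, u(vowel)+12=g, s(cons)+6=y.

hatgy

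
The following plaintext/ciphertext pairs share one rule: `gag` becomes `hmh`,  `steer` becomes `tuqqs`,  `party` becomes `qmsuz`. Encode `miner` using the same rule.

The shift depends on letter class: consonant g→h is +1, but vowel a→m is +12. Two shifts are in play — +12 for a/e/i/o/u, +1 for every other letter.
For miner: m(cons)+1=n, i(vowel)+12=u, n(cons)+1=o, e(vowel)+12=q, r(cons)+1=s.

nuoqs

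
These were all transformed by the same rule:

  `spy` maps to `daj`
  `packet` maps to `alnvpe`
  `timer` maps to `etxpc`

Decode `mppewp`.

Compare letters: s→d is +11, p→a is +11, y→j is +11 — a constant shift. Every letter moves 11 places later in the alphabet, wrapping around z→a.
Undoing it on mppewp: m−11=b, p−11=e, p−11=e, e−11=t, w−11=l, p−11=e.

beetle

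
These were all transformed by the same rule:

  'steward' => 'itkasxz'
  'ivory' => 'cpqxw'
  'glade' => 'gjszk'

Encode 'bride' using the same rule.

s(18)→i(8) and t(19)→t(19) fit y≡11x+18 (mod 26); the inverse of 11 mod 26 is 19. This is an affine cipher: with a=0,…,z=25, each position x becomes (11x+18) mod 26.
For bride: b(1)→11·1+18≡3=d; r(17)→11·17+18≡23=x; i(8)→11·8+18≡2=c; d(3)→11·3+18≡25=z; e(4)→11·4+18≡10=k (all mod 26).

dxczk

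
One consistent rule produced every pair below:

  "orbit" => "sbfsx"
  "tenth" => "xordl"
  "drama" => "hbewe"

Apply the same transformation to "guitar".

kemdeb

The shifts repeat in a cycle of length 2: positions 0,1,… shift by +4, +10, then the pattern repeats.
Applying it to guitar: g+4=k, u+10=e, i+4=m, t+10=d, a+4=e, r+10=b.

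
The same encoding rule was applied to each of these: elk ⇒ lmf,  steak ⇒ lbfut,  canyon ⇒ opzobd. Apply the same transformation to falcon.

opdmbg

Read the word backwards and shift each letter +1.
On falcon: reverse → noclaf; then shift: n+1=o, o+1=p, c+1=d, l+1=m, a+1=b, f+1=g.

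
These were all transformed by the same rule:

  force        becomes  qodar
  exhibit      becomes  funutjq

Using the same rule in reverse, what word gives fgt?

The output letters match the input read backwards, each shifted +12: force reversed is ecrof. Read the word backwards and shift each letter +12.
Decoding fgt: shift back: f−12=t, g−12=u, t−12=h → tuh; then reverse → hut.

hut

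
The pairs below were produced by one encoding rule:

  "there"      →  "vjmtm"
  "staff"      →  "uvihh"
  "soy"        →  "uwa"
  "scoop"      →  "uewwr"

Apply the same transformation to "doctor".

The shift depends on letter class: consonant t→v is +2, but vowel e→m is +8. The rule splits by letter class: vowels +8, consonants +2.
On doctor: d(cons)+2=f, o(vowel)+8=w, c(cons)+2=e, t(cons)+2=v, o(vowel)+8=w, r(cons)+2=t.

fwevwt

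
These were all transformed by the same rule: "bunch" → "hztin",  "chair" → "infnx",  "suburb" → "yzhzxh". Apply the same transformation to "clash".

The shift depends on letter class: consonant b→h is +6, but vowel u→z is +5. Two shifts are in play — +5 for a/e/i/o/u, +6 for every other letter.
Applying it to clash: c(cons)+6=i, l(cons)+6=r, a(vowel)+5=f, s(cons)+6=y, h(cons)+6=n.

irfyn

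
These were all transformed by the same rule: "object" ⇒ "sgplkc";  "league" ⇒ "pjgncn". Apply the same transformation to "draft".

hwgmb

In object: o→s is +4, b→g is +5, j→p is +6, e→l is +7 — the shift increases by 1 each position. The shift increases by 1 at each position, starting from +4: 4, 5, 6, ….
Applying it to draft: d+4=h, r+5=w, a+6=g, f+7=m, t+8=b.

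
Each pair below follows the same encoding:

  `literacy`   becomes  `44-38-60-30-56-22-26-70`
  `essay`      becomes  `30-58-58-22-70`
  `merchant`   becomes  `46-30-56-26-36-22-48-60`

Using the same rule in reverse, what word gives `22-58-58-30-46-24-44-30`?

l(#12)→44 and i(#9)→38: differences scale by 2, so n = 2·pos + 20. With a=1..z=26, the number is 2·pos + 20.
Decoding 22-58-58-30-46-24-44-30: 22→(22−20)÷2=1=a, 58→(58−20)÷2=19=s, 58→(58−20)÷2=19=s, 30→(30−20)÷2=5=e, 46→(46−20)÷2=13=m, 24→(24−20)÷2=2=b, 44→(44−20)÷2=12=l, 30→(30−20)÷2=5=e.

assemble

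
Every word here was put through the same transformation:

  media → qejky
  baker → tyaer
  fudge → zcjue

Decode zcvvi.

fully

m(12)→q(16) and e(4)→e(4) fit y≡21x+24 (mod 26); the inverse of 21 mod 26 is 5. Each letter's alphabet position (a=0..z=25) is mapped through 21·x+24 mod 26 — an affine cipher.
Reversing it on zcvvi: z(25)→5·(25−24)≡5=f; c(2)→5·(2−24)≡20=u; v(21)→5·(21−24)≡11=l; v(21)→5·(21−24)≡11=l; i(8)→5·(8−24)≡24=y (all mod 26).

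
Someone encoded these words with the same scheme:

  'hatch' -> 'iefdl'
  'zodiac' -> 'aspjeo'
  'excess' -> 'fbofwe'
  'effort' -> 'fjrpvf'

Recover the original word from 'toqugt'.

sketch

Shifts by position in hatch: pos 0: h→i (+1), pos 1: a→e (+4), pos 2: t→f (+12), pos 3: c→d (+1), pos 4: h→l (+4) — repeating every 3. It's a Vigenère-style cipher with numeric key [1,4,12]: position i shifts by key[i mod 3].
Decoding toqugt: t−1=s, o−4=k, q−12=e, u−1=t, g−4=c, t−12=h.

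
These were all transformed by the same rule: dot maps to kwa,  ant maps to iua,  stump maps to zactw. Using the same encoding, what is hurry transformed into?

Two shifts are in play — +8 for a/e/i/o/u, +7 for every other letter.
Applying it to hurry: h(cons)+7=o, u(vowel)+8=c, r(cons)+7=y, r(cons)+7=y, y(cons)+7=f.

ocyyf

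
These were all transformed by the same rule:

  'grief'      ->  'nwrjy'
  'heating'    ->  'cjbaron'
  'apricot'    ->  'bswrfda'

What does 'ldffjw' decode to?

g(6)→n(13) and r(17)→w(22) fit y≡15x+1 (mod 26); the inverse of 15 mod 26 is 7. Each letter's alphabet position (a=0..z=25) is mapped through 15·x+1 mod 26 — an affine cipher.
Reversing it on ldffjw: l(11)→7·(11−1)≡18=s; d(3)→7·(3−1)≡14=o; f(5)→7·(5−1)≡2=c; f(5)→7·(5−1)≡2=c; j(9)→7·(9−1)≡4=e; w(22)→7·(22−1)≡17=r (all mod 26).

soccer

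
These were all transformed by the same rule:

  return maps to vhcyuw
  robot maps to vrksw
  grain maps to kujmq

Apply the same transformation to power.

It's a Vigenère-style cipher with numeric key [4,3,9]: position i shifts by key[i mod 3].
On power: p+4=t, o+3=r, w+9=f, e+4=i, r+3=u.

trfiu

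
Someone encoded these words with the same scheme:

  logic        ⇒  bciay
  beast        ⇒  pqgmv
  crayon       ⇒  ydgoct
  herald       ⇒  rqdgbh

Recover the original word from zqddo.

l(11)→b(1) and o(14)→c(2) fit y≡9x+6 (mod 26); the inverse of 9 mod 26 is 3. Each letter's alphabet position (a=0..z=25) is mapped through 9·x+6 mod 26 — an affine cipher.
Reversing it on zqddo: z(25)→3·(25−6)≡5=f; q(16)→3·(16−6)≡4=e; d(3)→3·(3−6)≡17=r; d(3)→3·(3−6)≡17=r; o(14)→3·(14−6)≡24=y (all mod 26).

ferry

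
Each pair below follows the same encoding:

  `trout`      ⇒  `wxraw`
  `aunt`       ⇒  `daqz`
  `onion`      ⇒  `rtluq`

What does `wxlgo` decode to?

The shifts repeat in a cycle of length 2: positions 0,1,… shift by +3, +6, then the pattern repeats.
Undoing it on wxlgo: w−3=t, x−6=r, l−3=i, g−6=a, o−3=l.

trial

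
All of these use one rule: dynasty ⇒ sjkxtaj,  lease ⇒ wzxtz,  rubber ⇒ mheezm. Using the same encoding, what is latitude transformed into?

d(3)→s(18) and y(24)→j(9) fit y≡7x+23 (mod 26); the inverse of 7 mod 26 is 15. Treating letters as 0–25, the rule is x ↦ 7x + 23 (mod 26).
On latitude: l(11)→7·11+23≡22=w; a(0)→7·0+23≡23=x; t(19)→7·19+23≡0=a; i(8)→7·8+23≡1=b; t(19)→7·19+23≡0=a; u(20)→7·20+23≡7=h; d(3)→7·3+23≡18=s; e(4)→7·4+23≡25=z (all mod 26).

wxabahsz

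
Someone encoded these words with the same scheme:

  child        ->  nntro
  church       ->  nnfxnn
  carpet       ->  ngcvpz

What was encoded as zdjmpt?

It's a Vigenère-style cipher with numeric key [11,6]: position i shifts by key[i mod 2].
Reversing it on zdjmpt: z−11=o, d−6=x, j−11=y, m−6=g, p−11=e, t−6=n.

oxygen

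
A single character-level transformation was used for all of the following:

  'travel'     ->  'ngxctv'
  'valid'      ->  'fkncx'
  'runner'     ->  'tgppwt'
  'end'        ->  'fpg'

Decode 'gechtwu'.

The output letters match the input read backwards, each shifted +2: travel reversed is levart. Two steps: reverse the string, then apply a Caesar shift of +2.
Reversing it on gechtwu: shift back: g−2=e, e−2=c, c−2=a, h−2=f, t−2=r, w−2=u, u−2=s → ecafrus; then reverse → surface.

surface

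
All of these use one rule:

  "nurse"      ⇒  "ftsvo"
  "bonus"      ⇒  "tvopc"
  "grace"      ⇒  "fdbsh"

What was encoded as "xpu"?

The output letters match the input read backwards, each shifted +1: nurse reversed is esrun. The word is reversed, then every letter is shifted forward by 1.
Decoding xpu: shift back: x−1=w, p−1=o, u−1=t → wot; then reverse → tow.

tow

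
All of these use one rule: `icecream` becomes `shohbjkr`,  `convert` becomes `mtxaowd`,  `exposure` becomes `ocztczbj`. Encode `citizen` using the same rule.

Shifts by position in icecream: pos 0: i→s (+10), pos 1: c→h (+5), pos 2: e→o (+10), pos 3: c→h (+5) — repeating every 2. A repeating key of period 2 is used — shifts +10, +5 over and over.
Applying it to citizen: c+10=m, i+5=n, t+10=d, i+5=n, z+10=j, e+5=j, n+10=x.

mndnjjx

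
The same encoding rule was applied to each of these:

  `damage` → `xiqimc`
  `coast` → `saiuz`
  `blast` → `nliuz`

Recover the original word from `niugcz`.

basket

d(3)→x(23) and a(0)→i(8) fit y≡5x+8 (mod 26); the inverse of 5 mod 26 is 21. This is an affine cipher: with a=0,…,z=25, each position x becomes (5x+8) mod 26.
Decoding niugcz: n(13)→21·(13−8)≡1=b; i(8)→21·(8−8)≡0=a; u(20)→21·(20−8)≡18=s; g(6)→21·(6−8)≡10=k; c(2)→21·(2−8)≡4=e; z(25)→21·(25−8)≡19=t (all mod 26).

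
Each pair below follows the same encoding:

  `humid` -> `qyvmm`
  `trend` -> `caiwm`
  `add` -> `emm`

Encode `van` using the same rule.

The shift depends on letter class: consonant h→q is +9, but vowel u→y is +4. Two shifts are in play — +4 for a/e/i/o/u, +9 for every other letter.
Applying it to van: v(cons)+9=e, a(vowel)+4=e, n(cons)+9=w.

eew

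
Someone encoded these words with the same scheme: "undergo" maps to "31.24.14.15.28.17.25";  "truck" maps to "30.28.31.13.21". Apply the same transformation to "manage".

23.11.24.11.17.15

u is letter #21 and maps to 31: an offset of 10. Letters become their 1-based position plus 10 (so a→11, b→12, …).
For manage: m=13→23, a=1→11, n=14→24, a=1→11, g=7→17, e=5→15.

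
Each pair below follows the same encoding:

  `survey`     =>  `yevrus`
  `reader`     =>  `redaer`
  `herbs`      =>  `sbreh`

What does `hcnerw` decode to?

wrench

The output letters match the input read backwards: survey reversed is yevrus. The word is simply reversed.
Decoding hcnerw: then reverse → wrench.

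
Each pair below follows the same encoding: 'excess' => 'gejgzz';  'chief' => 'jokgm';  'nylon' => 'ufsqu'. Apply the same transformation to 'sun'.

zwu

The shift depends on letter class: consonant x→e is +7, but vowel e→g is +2. Vowels shift forward by 2 and consonants shift forward by 7.
For sun: s(cons)+7=z, u(vowel)+2=w, n(cons)+7=u.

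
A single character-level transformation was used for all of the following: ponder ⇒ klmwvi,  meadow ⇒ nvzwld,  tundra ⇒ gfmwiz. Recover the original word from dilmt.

wrong

Each pair mirrors across the alphabet (p↔k, o↔l, n↔m): positions sum to 25. Letters are reflected about the middle of the alphabet (position → 25−position): Atbash.
Reversing it on dilmt: d↔w, i↔r, l↔o, m↔n, t↔g.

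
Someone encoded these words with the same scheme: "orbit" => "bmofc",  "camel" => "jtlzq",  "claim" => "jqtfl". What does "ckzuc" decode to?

theft

Treating letters as 0–25, the rule is x ↦ 21x + 19 (mod 26).
Reversing it on ckzuc: c(2)→5·(2−19)≡19=t; k(10)→5·(10−19)≡7=h; z(25)→5·(25−19)≡4=e; u(20)→5·(20−19)≡5=f; c(2)→5·(2−19)≡19=t (all mod 26).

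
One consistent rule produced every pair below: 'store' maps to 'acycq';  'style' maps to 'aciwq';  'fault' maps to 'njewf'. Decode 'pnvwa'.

In store: s→a is +8, t→c is +9, o→y is +10, r→c is +11 — the shift increases by 1 each position. Letter i (0-indexed) is shifted by i+8, so successive shifts are 8, 9, 10, ….
Decoding pnvwa: p−8=h, n−9=e, v−10=l, w−11=l, a−12=o.

hello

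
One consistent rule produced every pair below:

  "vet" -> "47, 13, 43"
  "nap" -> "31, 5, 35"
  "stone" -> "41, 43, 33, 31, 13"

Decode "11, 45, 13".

v(#22)→47 and e(#5)→13: differences scale by 2, so n = 2·pos + 3. Each letter becomes 2×(its alphabet position, a=1..z=26) + 3.
Decoding 11, 45, 13: 11→(11−3)÷2=4=d, 45→(45−3)÷2=21=u, 13→(13−3)÷2=5=e.

due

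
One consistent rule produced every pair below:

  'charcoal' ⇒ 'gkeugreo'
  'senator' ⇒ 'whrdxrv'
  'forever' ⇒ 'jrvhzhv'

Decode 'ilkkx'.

eight

A repeating key of period 2 is used — shifts +4, +3 over and over.
Undoing it on ilkkx: i−4=e, l−3=i, k−4=g, k−3=h, x−4=t.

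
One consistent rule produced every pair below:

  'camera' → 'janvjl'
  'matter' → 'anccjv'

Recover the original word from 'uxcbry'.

The output letters match the input read backwards, each shifted +9: camera reversed is aremac. Two steps: reverse the string, then apply a Caesar shift of +9.
Undoing it on uxcbry: shift back: u−9=l, x−9=o, c−9=t, b−9=s, r−9=i, y−9=p → lotsip; then reverse → pistol.

pistol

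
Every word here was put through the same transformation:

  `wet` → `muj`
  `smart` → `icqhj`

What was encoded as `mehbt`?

Compare letters: w→m is +16, e→u is +16, t→j is +16 — a constant shift. This is a Caesar cipher with shift 16.
Undoing it on mehbt: m−16=w, e−16=o, h−16=r, b−16=l, t−16=d.

world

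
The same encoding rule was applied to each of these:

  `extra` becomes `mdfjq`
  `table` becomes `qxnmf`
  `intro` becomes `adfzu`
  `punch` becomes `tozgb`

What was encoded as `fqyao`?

comet

The output letters match the input read backwards, each shifted +12: extra reversed is artxe. Read the word backwards and shift each letter +12.
Undoing it on fqyao: shift back: f−12=t, q−12=e, y−12=m, a−12=o, o−12=c → temoc; then reverse → comet.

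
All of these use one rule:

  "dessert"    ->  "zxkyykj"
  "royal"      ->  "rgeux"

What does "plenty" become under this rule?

eztkrv

The output letters match the input read backwards, each shifted +6: dessert reversed is tressed. Read the word backwards and shift each letter +6.
For plenty: reverse → ytnelp; then shift: y+6=e, t+6=z, n+6=t, e+6=k, l+6=r, p+6=v.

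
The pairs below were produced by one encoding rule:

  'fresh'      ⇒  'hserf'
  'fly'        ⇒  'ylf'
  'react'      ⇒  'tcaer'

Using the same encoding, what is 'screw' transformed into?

It's just the letters in reverse order.
Applying it to screw: reverse → wercs.

wercs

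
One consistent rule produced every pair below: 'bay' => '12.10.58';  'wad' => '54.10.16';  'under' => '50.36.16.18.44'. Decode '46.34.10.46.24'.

b(#2)→12 and a(#1)→10: differences scale by 2, so n = 2·pos + 8. With a=1..z=26, the number is 2·pos + 8.
Decoding 46.34.10.46.24: 46→(46−8)÷2=19=s, 34→(34−8)÷2=13=m, 10→(10−8)÷2=1=a, 46→(46−8)÷2=19=s, 24→(24−8)÷2=8=h.

smash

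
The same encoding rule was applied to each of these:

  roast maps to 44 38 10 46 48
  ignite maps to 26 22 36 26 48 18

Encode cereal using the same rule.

r(#18)→44 and o(#15)→38: differences scale by 2, so n = 2·pos + 8. The formula is n = 2×(alphabet index, a=1) + 8.
On cereal: c=3→14, e=5→18, r=18→44, e=5→18, a=1→10, l=12→32.

14 18 44 18 10 32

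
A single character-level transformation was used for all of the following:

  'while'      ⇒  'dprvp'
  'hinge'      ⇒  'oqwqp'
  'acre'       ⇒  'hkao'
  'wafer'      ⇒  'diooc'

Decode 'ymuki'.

relax

Each letter shifts forward by (position + 7), i.e. 7, 8, 9, … — the shift grows by one for each successive letter.
Undoing it on ymuki: y−7=r, m−8=e, u−9=l, k−10=a, i−11=x.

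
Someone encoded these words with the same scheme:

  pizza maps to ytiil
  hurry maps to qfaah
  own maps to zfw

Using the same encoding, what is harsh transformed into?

The shift depends on letter class: consonant p→y is +9, but vowel i→t is +11. The rule splits by letter class: vowels +11, consonants +9.
On harsh: h(cons)+9=q, a(vowel)+11=l, r(cons)+9=a, s(cons)+9=b, h(cons)+9=q.

qlabq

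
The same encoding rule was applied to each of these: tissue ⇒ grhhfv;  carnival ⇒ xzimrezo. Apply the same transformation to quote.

Letters are reflected about the middle of the alphabet (position → 25−position): Atbash.
For quote: q↔j, u↔f, o↔l, t↔g, e↔v.

jflgv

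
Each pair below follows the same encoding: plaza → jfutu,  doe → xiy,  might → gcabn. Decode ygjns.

This is a Caesar cipher with shift 20.
Reversing it on ygjns: y−20=e, g−20=m, j−20=p, n−20=t, s−20=y.

empty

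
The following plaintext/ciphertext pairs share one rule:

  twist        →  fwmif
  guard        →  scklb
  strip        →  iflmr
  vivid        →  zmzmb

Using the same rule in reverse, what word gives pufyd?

hotel

This is an affine cipher: with a=0,…,z=25, each position x becomes (23x+10) mod 26.
Reversing it on pufyd: p(15)→17·(15−10)≡7=h; u(20)→17·(20−10)≡14=o; f(5)→17·(5−10)≡19=t; y(24)→17·(24−10)≡4=e; d(3)→17·(3−10)≡11=l (all mod 26).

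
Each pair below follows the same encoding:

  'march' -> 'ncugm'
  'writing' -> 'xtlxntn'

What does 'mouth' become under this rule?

Each letter shifts forward by (position + 1), i.e. 1, 2, 3, … — the shift grows by one for each successive letter.
On mouth: m+1=n, o+2=q, u+3=x, t+4=x, h+5=m.

nqxxm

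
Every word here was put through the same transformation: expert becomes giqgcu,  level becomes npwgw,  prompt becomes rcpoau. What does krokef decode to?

ignite

Shifts by position in expert: pos 0: e→g (+2), pos 1: x→i (+11), pos 2: p→q (+1), pos 3: e→g (+2), pos 4: r→c (+11), pos 5: t→u (+1) — repeating every 3. It's a Vigenère-style cipher with numeric key [2,11,1]: position i shifts by key[i mod 3].
Decoding krokef: k−2=i, r−11=g, o−1=n, k−2=i, e−11=t, f−1=e.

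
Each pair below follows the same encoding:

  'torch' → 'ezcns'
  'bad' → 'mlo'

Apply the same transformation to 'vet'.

gpe

Compare letters: t→e is +11, o→z is +11, r→c is +11 — a constant shift. This is a Caesar cipher with shift 11.
On vet: v+11=g, e+11=p, t+11=e.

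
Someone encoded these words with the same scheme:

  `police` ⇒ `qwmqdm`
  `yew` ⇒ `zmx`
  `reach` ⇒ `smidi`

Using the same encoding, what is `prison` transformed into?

qsqtwo

The shift depends on letter class: consonant p→q is +1, but vowel o→w is +8. The rule splits by letter class: vowels +8, consonants +1.
Applying it to prison: p(cons)+1=q, r(cons)+1=s, i(vowel)+8=q, s(cons)+1=t, o(vowel)+8=w, n(cons)+1=o.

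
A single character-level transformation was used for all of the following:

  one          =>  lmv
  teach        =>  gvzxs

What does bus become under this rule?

yfh

Each pair mirrors across the alphabet (o↔l, n↔m, e↔v): positions sum to 25. Letters are reflected about the middle of the alphabet (position → 25−position): Atbash.
On bus: b↔y, u↔f, s↔h.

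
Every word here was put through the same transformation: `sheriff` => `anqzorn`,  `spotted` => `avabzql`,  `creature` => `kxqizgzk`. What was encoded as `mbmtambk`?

evaluate

Shifts by position in sheriff: pos 0: s→a (+8), pos 1: h→n (+6), pos 2: e→q (+12), pos 3: r→z (+8), pos 4: i→o (+6), pos 5: f→r (+12) — repeating every 3. A repeating key of period 3 is used — shifts +8, +6, +12 over and over.
Reversing it on mbmtambk: m−8=e, b−6=v, m−12=a, t−8=l, a−6=u, m−12=a, b−8=t, k−6=e.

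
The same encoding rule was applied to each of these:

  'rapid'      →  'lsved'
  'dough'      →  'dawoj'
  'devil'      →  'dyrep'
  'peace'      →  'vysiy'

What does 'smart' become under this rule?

r(17)→l(11) and a(0)→s(18) fit y≡21x+18 (mod 26); the inverse of 21 mod 26 is 5. This is an affine cipher: with a=0,…,z=25, each position x becomes (21x+18) mod 26.
For smart: s(18)→21·18+18≡6=g; m(12)→21·12+18≡10=k; a(0)→21·0+18≡18=s; r(17)→21·17+18≡11=l; t(19)→21·19+18≡1=b (all mod 26).

gkslb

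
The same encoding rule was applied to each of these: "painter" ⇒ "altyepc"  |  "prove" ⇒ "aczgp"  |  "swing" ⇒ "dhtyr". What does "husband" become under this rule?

Compare letters: p→a is +11, a→l is +11, i→t is +11 — a constant shift. This is a Caesar cipher with shift 11.
Applying it to husband: h+11=s, u+11=f, s+11=d, b+11=m, a+11=l, n+11=y, d+11=o.

sfdmlyo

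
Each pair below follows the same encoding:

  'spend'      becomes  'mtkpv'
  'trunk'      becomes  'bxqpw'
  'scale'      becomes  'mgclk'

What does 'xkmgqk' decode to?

s(18)→m(12) and p(15)→t(19) fit y≡15x+2 (mod 26); the inverse of 15 mod 26 is 7. Each letter's alphabet position (a=0..z=25) is mapped through 15·x+2 mod 26 — an affine cipher.
Undoing it on xkmgqk: x(23)→7·(23−2)≡17=r; k(10)→7·(10−2)≡4=e; m(12)→7·(12−2)≡18=s; g(6)→7·(6−2)≡2=c; q(16)→7·(16−2)≡20=u; k(10)→7·(10−2)≡4=e (all mod 26).

rescue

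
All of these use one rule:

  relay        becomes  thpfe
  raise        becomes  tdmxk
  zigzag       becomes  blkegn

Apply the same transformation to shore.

ukswk

In relay: r→t is +2, e→h is +3, l→p is +4, a→f is +5 — the shift increases by 1 each position. Each letter shifts forward by (position + 2), i.e. 2, 3, 4, … — the shift grows by one for each successive letter.
For shore: s+2=u, h+3=k, o+4=s, r+5=w, e+6=k.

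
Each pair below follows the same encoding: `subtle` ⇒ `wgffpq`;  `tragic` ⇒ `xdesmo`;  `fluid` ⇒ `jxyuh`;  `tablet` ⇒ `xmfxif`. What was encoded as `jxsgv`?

flour

Shifts by position in subtle: pos 0: s→w (+4), pos 1: u→g (+12), pos 2: b→f (+4), pos 3: t→f (+12) — repeating every 2. It's a Vigenère-style cipher with numeric key [4,12]: position i shifts by key[i mod 2].
Undoing it on jxsgv: j−4=f, x−12=l, s−4=o, g−12=u, v−4=r.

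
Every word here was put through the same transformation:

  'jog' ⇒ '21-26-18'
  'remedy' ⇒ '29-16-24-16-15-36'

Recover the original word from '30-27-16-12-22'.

The number is (letter's place in the alphabet, a=1) + 11.
Undoing it on 30-27-16-12-22: 30→(30−11)÷1=19=s, 27→(27−11)÷1=16=p, 16→(16−11)÷1=5=e, 12→(12−11)÷1=1=a, 22→(22−11)÷1=11=k.

speak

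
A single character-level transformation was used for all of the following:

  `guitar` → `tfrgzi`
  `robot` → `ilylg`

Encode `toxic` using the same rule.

Letters are reflected about the middle of the alphabet (position → 25−position): Atbash.
For toxic: t↔g, o↔l, x↔c, i↔r, c↔x.

glcrx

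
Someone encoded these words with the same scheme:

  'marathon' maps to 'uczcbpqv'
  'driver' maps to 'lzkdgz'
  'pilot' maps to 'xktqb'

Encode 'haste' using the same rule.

pcabg

The shift depends on letter class: consonant m→u is +8, but vowel a→c is +2. Vowels shift forward by 2 and consonants shift forward by 8.
Applying it to haste: h(cons)+8=p, a(vowel)+2=c, s(cons)+8=a, t(cons)+8=b, e(vowel)+2=g.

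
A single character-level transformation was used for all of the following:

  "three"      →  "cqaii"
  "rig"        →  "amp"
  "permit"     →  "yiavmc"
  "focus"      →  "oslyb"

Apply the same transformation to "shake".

bqeti

The shift depends on letter class: consonant t→c is +9, but vowel e→i is +4. Vowels shift forward by 4 and consonants shift forward by 9.
Applying it to shake: s(cons)+9=b, h(cons)+9=q, a(vowel)+4=e, k(cons)+9=t, e(vowel)+4=i.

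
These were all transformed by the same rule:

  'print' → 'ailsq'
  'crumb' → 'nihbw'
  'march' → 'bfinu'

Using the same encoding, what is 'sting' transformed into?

zqlsd

p(15)→a(0) and r(17)→i(8) fit y≡17x+5 (mod 26); the inverse of 17 mod 26 is 23. Each letter's alphabet position (a=0..z=25) is mapped through 17·x+5 mod 26 — an affine cipher.
For sting: s(18)→17·18+5≡25=z; t(19)→17·19+5≡16=q; i(8)→17·8+5≡11=l; n(13)→17·13+5≡18=s; g(6)→17·6+5≡3=d (all mod 26).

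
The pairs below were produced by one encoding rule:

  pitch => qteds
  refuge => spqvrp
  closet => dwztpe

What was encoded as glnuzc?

factor

The shifts repeat in a cycle of length 3: positions 0,1,… shift by +1, +11, +11, then the pattern repeats.
Reversing it on glnuzc: g−1=f, l−11=a, n−11=c, u−1=t, z−11=o, c−11=r.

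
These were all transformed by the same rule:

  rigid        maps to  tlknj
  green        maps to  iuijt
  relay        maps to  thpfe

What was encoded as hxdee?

fuzzy

In rigid: r→t is +2, i→l is +3, g→k is +4, i→n is +5 — the shift increases by 1 each position. Letter i (0-indexed) is shifted by i+2, so successive shifts are 2, 3, 4, ….
Undoing it on hxdee: h−2=f, x−3=u, d−4=z, e−5=z, e−6=y.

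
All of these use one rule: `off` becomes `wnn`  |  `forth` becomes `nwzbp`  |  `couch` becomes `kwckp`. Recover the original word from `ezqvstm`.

wrinkle

Compare letters: o→w is +8, f→n is +8, f→n is +8 — a constant shift. This is a Caesar cipher with shift 8.
Reversing it on ezqvstm: e−8=w, z−8=r, q−8=i, v−8=n, s−8=k, t−8=l, m−8=e.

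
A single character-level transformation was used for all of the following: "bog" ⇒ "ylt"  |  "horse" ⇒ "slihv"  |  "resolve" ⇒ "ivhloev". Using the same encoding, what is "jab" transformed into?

qzy

Each pair mirrors across the alphabet (b↔y, o↔l, g↔t): positions sum to 25. This is the alphabet-reversal cipher (Atbash): a becomes z, b becomes y, etc.
For jab: j↔q, a↔z, b↔y.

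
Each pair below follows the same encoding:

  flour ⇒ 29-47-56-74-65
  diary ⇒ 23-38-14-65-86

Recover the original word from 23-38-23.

f(#6)→29 and l(#12)→47: differences scale by 3, so n = 3·pos + 11. With a=1..z=26, the number is 3·pos + 11.
Undoing it on 23-38-23: 23→(23−11)÷3=4=d, 38→(38−11)÷3=9=i, 23→(23−11)÷3=4=d.

did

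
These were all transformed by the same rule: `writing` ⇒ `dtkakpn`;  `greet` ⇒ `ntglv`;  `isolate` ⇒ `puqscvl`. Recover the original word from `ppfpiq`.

indigo

Shifts by position in writing: pos 0: w→d (+7), pos 1: r→t (+2), pos 2: i→k (+2), pos 3: t→a (+7), pos 4: i→k (+2), pos 5: n→p (+2) — repeating every 3. A repeating key of period 3 is used — shifts +7, +2, +2 over and over.
Reversing it on ppfpiq: p−7=i, p−2=n, f−2=d, p−7=i, i−2=g, q−2=o.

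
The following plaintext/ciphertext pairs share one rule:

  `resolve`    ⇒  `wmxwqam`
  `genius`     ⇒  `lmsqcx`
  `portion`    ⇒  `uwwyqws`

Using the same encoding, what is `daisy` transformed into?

iiqxd

The rule splits by letter class: vowels +8, consonants +5.
Applying it to daisy: d(cons)+5=i, a(vowel)+8=i, i(vowel)+8=q, s(cons)+5=x, y(cons)+5=d.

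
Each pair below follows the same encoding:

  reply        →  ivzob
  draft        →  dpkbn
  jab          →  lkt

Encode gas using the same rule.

ckq

The output letters match the input read backwards, each shifted +10: reply reversed is ylper. The word is reversed, then every letter is shifted forward by 10.
On gas: reverse → sag; then shift: s+10=c, a+10=k, g+10=q.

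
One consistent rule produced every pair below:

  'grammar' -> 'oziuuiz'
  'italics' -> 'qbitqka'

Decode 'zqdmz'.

Compare letters: g→o is +8, r→z is +8, a→i is +8 — a constant shift. It's a constant shift of +8 (ROT8).
Undoing it on zqdmz: z−8=r, q−8=i, d−8=v, m−8=e, z−8=r.

river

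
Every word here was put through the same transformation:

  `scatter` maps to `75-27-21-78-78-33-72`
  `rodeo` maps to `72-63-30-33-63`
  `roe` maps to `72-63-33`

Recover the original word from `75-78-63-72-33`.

store

Each letter becomes 3×(its alphabet position, a=1..z=26) + 18.
Undoing it on 75-78-63-72-33: 75→(75−18)÷3=19=s, 78→(78−18)÷3=20=t, 63→(63−18)÷3=15=o, 72→(72−18)÷3=18=r, 33→(33−18)÷3=5=e.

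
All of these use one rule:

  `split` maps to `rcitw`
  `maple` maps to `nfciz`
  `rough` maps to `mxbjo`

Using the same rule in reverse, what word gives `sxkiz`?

This is an affine cipher: with a=0,…,z=25, each position x becomes (5x+5) mod 26.
Reversing it on sxkiz: s(18)→21·(18−5)≡13=n; x(23)→21·(23−5)≡14=o; k(10)→21·(10−5)≡1=b; i(8)→21·(8−5)≡11=l; z(25)→21·(25−5)≡4=e (all mod 26).

noble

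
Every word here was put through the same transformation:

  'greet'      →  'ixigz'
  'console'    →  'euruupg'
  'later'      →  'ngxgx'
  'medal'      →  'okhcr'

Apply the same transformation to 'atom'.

The shifts repeat in a cycle of length 3: positions 0,1,… shift by +2, +6, +4, then the pattern repeats.
Applying it to atom: a+2=c, t+6=z, o+4=s, m+2=o.

czso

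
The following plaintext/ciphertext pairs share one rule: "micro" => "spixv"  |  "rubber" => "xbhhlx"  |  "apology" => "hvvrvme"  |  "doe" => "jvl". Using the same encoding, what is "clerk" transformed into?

The shift depends on letter class: consonant m→s is +6, but vowel i→p is +7. Two shifts are in play — +7 for a/e/i/o/u, +6 for every other letter.
Applying it to clerk: c(cons)+6=i, l(cons)+6=r, e(vowel)+7=l, r(cons)+6=x, k(cons)+6=q.

irlxq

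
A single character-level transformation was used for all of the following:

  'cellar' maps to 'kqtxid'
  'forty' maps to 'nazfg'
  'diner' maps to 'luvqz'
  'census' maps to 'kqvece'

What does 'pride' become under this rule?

xdqpm

Shifts by position in cellar: pos 0: c→k (+8), pos 1: e→q (+12), pos 2: l→t (+8), pos 3: l→x (+12) — repeating every 2. It's a Vigenère-style cipher with numeric key [8,12]: position i shifts by key[i mod 2].
For pride: p+8=x, r+12=d, i+8=q, d+12=p, e+8=m.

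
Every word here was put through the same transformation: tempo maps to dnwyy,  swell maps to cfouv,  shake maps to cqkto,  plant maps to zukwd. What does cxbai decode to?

sorry

Shifts by position in tempo: pos 0: t→d (+10), pos 1: e→n (+9), pos 2: m→w (+10), pos 3: p→y (+9) — repeating every 2. A repeating key of period 2 is used — shifts +10, +9 over and over.
Reversing it on cxbai: c−10=s, x−9=o, b−10=r, a−9=r, i−10=y.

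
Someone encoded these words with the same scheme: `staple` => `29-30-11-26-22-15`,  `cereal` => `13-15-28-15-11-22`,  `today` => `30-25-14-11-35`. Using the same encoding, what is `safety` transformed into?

s is letter #19 and maps to 29: an offset of 10. Letters become their 1-based position plus 10 (so a→11, b→12, …).
On safety: s=19→29, a=1→11, f=6→16, e=5→15, t=20→30, y=25→35.

29-11-16-15-30-35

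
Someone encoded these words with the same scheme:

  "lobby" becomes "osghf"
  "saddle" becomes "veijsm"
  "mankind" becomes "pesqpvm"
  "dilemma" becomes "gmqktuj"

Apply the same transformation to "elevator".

Each letter shifts forward by (position + 3), i.e. 3, 4, 5, … — the shift grows by one for each successive letter.
Applying it to elevator: e+3=h, l+4=p, e+5=j, v+6=b, a+7=h, t+8=b, o+9=x, r+10=b.

hpjbhbxb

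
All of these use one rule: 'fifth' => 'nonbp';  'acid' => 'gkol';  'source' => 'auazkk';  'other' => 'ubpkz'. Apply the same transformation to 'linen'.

tovkv

The rule splits by letter class: vowels +6, consonants +8.
Applying it to linen: l(cons)+8=t, i(vowel)+6=o, n(cons)+8=v, e(vowel)+6=k, n(cons)+8=v.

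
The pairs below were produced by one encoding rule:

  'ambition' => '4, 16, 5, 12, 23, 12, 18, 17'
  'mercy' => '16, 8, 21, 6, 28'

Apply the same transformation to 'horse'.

11, 18, 21, 22, 8

Each letter is replaced by its alphabet position (a=1..z=26) + 3.
Applying it to horse: h=8→11, o=15→18, r=18→21, s=19→22, e=5→8.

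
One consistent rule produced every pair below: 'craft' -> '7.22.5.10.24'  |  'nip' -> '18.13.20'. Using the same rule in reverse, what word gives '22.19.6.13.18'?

robin

c is letter #3 and maps to 7: an offset of 4. Each letter is replaced by its alphabet position (a=1..z=26) + 4.
Decoding 22.19.6.13.18: 22→(22−4)÷1=18=r, 19→(19−4)÷1=15=o, 6→(6−4)÷1=2=b, 13→(13−4)÷1=9=i, 18→(18−4)÷1=14=n.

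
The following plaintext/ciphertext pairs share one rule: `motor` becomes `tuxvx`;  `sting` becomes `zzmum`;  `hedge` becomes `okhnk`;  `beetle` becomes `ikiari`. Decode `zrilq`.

sleek

A repeating key of period 3 is used — shifts +7, +6, +4 over and over.
Decoding zrilq: z−7=s, r−6=l, i−4=e, l−7=e, q−6=k.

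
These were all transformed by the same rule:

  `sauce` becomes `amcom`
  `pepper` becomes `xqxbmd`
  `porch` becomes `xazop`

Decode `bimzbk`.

Shifts by position in sauce: pos 0: s→a (+8), pos 1: a→m (+12), pos 2: u→c (+8), pos 3: c→o (+12) — repeating every 2. A repeating key of period 2 is used — shifts +8, +12 over and over.
Reversing it on bimzbk: b−8=t, i−12=w, m−8=e, z−12=n, b−8=t, k−12=y.

twenty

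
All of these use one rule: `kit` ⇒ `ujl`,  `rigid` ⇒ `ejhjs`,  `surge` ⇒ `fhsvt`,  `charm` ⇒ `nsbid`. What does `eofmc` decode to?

blend

The output letters match the input read backwards, each shifted +1: kit reversed is tik. Read the word backwards and shift each letter +1.
Undoing it on eofmc: shift back: e−1=d, o−1=n, f−1=e, m−1=l, c−1=b → dnelb; then reverse → blend.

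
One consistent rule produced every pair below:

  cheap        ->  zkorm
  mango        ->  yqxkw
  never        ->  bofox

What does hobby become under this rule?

illyr

Two steps: reverse the string, then apply a Caesar shift of +10.
For hobby: reverse → ybboh; then shift: y+10=i, b+10=l, b+10=l, o+10=y, h+10=r.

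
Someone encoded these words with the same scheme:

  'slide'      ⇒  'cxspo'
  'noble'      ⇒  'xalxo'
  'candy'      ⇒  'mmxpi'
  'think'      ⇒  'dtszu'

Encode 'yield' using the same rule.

The shifts repeat in a cycle of length 2: positions 0,1,… shift by +10, +12, then the pattern repeats.
On yield: y+10=i, i+12=u, e+10=o, l+12=x, d+10=n.

iuoxn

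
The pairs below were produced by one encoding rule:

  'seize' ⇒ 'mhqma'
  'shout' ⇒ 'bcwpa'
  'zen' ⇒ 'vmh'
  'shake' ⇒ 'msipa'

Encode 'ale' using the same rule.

The output letters match the input read backwards, each shifted +8: seize reversed is ezies. Read the word backwards and shift each letter +8.
For ale: reverse → ela; then shift: e+8=m, l+8=t, a+8=i.

mti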